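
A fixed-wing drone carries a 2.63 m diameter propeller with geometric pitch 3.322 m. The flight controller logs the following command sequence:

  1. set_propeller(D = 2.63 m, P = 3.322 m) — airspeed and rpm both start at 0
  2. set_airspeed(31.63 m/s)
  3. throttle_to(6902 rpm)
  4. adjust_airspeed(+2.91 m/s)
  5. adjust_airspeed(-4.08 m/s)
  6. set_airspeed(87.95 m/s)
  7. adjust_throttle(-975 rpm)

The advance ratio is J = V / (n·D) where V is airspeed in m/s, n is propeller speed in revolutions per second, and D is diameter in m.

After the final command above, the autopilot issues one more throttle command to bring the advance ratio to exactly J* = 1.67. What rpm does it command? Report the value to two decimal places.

rpm = 1201.48

set_propeller: D = 2.63 m, P = 3.322 m (p = P/D = 1.263118); state ← (V=0, rpm=0)
set_airspeed(31.63): V ← 31.63 m/s
throttle_to(6902): rpm ← 6902
adjust_airspeed(+2.91): V ← 31.63 +2.91 = 34.54 m/s
adjust_airspeed(-4.08): V ← 34.54 -4.08 = 30.46 m/s
set_airspeed(87.95): V ← 87.95 m/s
adjust_throttle(-975): rpm ← 6902 -975 = 5927
final state: V = 87.95 m/s, rpm = 5927 → n = rpm/60 = 98.783333 rev/s
target J* = 1.67; solve J* = V/(n·D) for n: n = V/(J*·D) = 87.95/(1.67 × 2.63) = 20.024590 rev/s
rpm = 60·n = 1201.475376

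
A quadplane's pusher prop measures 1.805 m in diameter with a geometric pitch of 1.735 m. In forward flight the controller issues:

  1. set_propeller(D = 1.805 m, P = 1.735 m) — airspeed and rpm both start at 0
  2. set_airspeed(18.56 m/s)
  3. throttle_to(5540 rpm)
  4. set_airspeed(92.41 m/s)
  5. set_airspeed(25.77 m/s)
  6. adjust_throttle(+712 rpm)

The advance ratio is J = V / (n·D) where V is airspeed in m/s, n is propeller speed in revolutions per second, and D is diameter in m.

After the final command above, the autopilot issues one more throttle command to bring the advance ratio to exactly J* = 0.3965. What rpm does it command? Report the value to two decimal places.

set_propeller: D = 1.805 m, P = 1.735 m (p = P/D = 0.961219); state ← (V=0, rpm=0)
set_airspeed(18.56): V ← 18.56 m/s
throttle_to(5540): rpm ← 5540
set_airspeed(92.41): V ← 92.41 m/s
set_airspeed(25.77): V ← 25.77 m/s
adjust_throttle(+712): rpm ← 5540 +712 = 6252
final state: V = 25.77 m/s, rpm = 6252 → n = rpm/60 = 104.200000 rev/s
target J* = 0.3965; solve J* = V/(n·D) for n: n = V/(J*·D) = 25.77/(0.3965 × 1.805) = 36.007587 rev/s
rpm = 60·n = 2160.455230

rpm = 2160.46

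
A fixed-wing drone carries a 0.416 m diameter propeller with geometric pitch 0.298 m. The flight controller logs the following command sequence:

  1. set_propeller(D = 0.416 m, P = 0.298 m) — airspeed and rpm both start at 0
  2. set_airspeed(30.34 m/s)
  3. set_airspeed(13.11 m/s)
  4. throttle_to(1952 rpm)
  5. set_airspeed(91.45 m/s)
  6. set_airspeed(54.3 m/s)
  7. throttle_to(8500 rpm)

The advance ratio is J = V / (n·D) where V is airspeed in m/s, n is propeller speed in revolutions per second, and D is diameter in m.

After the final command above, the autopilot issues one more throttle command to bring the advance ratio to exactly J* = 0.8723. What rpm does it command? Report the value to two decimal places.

set_propeller: D = 0.416 m, P = 0.298 m (p = P/D = 0.716346); state ← (V=0, rpm=0)
set_airspeed(30.34): V ← 30.34 m/s
set_airspeed(13.11): V ← 13.11 m/s
throttle_to(1952): rpm ← 1952
set_airspeed(91.45): V ← 91.45 m/s
set_airspeed(54.3): V ← 54.3 m/s
throttle_to(8500): rpm ← 8500
final state: V = 54.3 m/s, rpm = 8500 → n = rpm/60 = 141.666667 rev/s
target J* = 0.8723; solve J* = V/(n·D) for n: n = V/(J*·D) = 54.3/(0.8723 × 0.416) = 149.637563 rev/s
rpm = 60·n = 8978.253776

rpm = 8978.25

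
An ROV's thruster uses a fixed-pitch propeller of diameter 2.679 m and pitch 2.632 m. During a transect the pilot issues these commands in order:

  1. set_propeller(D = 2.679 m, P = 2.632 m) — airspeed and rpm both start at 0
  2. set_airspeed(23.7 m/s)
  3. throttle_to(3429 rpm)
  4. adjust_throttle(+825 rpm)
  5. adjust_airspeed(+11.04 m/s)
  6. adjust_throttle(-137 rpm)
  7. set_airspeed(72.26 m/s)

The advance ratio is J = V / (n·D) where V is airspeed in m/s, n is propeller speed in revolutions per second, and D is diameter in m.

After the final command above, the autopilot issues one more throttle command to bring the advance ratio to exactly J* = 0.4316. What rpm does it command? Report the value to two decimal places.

set_propeller: D = 2.679 m, P = 2.632 m (p = P/D = 0.982456); state ← (V=0, rpm=0)
set_airspeed(23.7): V ← 23.7 m/s
throttle_to(3429): rpm ← 3429
adjust_throttle(+825): rpm ← 3429 +825 = 4254
adjust_airspeed(+11.04): V ← 23.7 +11.04 = 34.74 m/s
adjust_throttle(-137): rpm ← 4254 -137 = 4117
set_airspeed(72.26): V ← 72.26 m/s
final state: V = 72.26 m/s, rpm = 4117 → n = rpm/60 = 68.616667 rev/s
target J* = 0.4316; solve J* = V/(n·D) for n: n = V/(J*·D) = 72.26/(0.4316 × 2.679) = 62.494789 rev/s
rpm = 60·n = 3749.687353

rpm = 3749.69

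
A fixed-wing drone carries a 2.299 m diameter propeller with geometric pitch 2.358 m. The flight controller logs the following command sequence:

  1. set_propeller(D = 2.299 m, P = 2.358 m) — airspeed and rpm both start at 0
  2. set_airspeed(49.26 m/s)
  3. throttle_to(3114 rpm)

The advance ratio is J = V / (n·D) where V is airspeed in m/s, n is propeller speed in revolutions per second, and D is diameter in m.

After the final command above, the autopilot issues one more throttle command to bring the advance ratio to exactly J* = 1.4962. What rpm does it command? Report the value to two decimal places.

set_propeller: D = 2.299 m, P = 2.358 m (p = P/D = 1.025663); state ← (V=0, rpm=0)
set_airspeed(49.26): V ← 49.26 m/s
throttle_to(3114): rpm ← 3114
final state: V = 49.26 m/s, rpm = 3114 → n = rpm/60 = 51.900000 rev/s
target J* = 1.4962; solve J* = V/(n·D) for n: n = V/(J*·D) = 49.26/(1.4962 × 2.299) = 14.320751 rev/s
rpm = 60·n = 859.245045

rpm = 859.25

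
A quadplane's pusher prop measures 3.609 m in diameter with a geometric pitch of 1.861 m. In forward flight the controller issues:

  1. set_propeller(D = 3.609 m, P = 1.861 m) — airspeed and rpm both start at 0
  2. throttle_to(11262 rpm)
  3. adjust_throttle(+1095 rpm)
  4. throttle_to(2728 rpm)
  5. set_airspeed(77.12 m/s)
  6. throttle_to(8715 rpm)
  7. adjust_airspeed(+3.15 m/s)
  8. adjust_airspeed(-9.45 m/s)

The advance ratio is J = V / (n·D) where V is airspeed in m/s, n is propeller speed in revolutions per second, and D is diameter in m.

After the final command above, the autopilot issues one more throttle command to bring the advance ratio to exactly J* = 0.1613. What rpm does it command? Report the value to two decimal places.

set_propeller: D = 3.609 m, P = 1.861 m (p = P/D = 0.515655); state ← (V=0, rpm=0)
throttle_to(11262): rpm ← 11262
adjust_throttle(+1095): rpm ← 11262 +1095 = 12357
throttle_to(2728): rpm ← 2728
set_airspeed(77.12): V ← 77.12 m/s
throttle_to(8715): rpm ← 8715
adjust_airspeed(+3.15): V ← 77.12 +3.15 = 80.27 m/s
adjust_airspeed(-9.45): V ← 80.27 -9.45 = 70.82 m/s
final state: V = 70.82 m/s, rpm = 8715 → n = rpm/60 = 145.250000 rev/s
target J* = 0.1613; solve J* = V/(n·D) for n: n = V/(J*·D) = 70.82/(0.1613 × 3.609) = 121.656319 rev/s
rpm = 60·n = 7299.379161

rpm = 7299.38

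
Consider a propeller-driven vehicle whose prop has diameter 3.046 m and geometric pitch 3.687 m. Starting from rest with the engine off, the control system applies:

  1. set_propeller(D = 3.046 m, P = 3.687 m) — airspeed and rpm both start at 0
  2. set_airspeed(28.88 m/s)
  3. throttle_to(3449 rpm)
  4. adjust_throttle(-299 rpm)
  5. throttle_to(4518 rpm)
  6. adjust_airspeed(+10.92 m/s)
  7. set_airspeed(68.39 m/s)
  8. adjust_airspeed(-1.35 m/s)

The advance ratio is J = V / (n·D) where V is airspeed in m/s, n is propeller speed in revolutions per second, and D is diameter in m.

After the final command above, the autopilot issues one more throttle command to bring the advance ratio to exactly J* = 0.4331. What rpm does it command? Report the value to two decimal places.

rpm = 3049.07

set_propeller: D = 3.046 m, P = 3.687 m (p = P/D = 1.210440); state ← (V=0, rpm=0)
set_airspeed(28.88): V ← 28.88 m/s
throttle_to(3449): rpm ← 3449
adjust_throttle(-299): rpm ← 3449 -299 = 3150
throttle_to(4518): rpm ← 4518
adjust_airspeed(+10.92): V ← 28.88 +10.92 = 39.8 m/s
set_airspeed(68.39): V ← 68.39 m/s
adjust_airspeed(-1.35): V ← 68.39 -1.35 = 67.04 m/s
final state: V = 67.04 m/s, rpm = 4518 → n = rpm/60 = 75.300000 rev/s
target J* = 0.4331; solve J* = V/(n·D) for n: n = V/(J*·D) = 67.04/(0.4331 × 3.046) = 50.817807 rev/s
rpm = 60·n = 3049.068444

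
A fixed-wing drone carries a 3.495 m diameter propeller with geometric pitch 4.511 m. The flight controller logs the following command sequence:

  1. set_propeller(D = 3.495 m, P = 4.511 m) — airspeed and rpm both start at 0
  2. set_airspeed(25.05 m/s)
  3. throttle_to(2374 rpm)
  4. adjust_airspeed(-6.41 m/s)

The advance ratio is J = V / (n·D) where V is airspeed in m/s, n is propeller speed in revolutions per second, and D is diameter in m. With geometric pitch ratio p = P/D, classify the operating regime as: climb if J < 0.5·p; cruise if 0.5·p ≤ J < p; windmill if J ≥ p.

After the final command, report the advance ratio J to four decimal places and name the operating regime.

J = 0.1348, regime = climb

set_propeller: D = 3.495 m, P = 4.511 m (p = P/D = 1.290701); state ← (V=0, rpm=0)
set_airspeed(25.05): V ← 25.05 m/s
throttle_to(2374): rpm ← 2374
adjust_airspeed(-6.41): V ← 25.05 -6.41 = 18.64 m/s
final state: V = 18.64 m/s, rpm = 2374 → n = rpm/60 = 39.566667 rev/s
J = V / (n·D) = 18.64 / (39.566667 × 3.495) = 0.134794
regime bands: climb J<0.6454 | cruise [0.6454, 1.2907) | windmill J≥1.2907
J = 0.1348 → climb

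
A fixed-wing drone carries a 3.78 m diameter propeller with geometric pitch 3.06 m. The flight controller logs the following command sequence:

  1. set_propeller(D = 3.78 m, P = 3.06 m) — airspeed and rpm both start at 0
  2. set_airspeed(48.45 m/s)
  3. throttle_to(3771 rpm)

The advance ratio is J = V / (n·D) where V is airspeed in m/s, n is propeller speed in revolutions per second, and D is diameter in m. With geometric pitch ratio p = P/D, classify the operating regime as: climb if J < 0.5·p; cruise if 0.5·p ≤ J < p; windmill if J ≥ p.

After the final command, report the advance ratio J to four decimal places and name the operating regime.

J = 0.2039, regime = climb

set_propeller: D = 3.78 m, P = 3.06 m (p = P/D = 0.809524); state ← (V=0, rpm=0)
set_airspeed(48.45): V ← 48.45 m/s
throttle_to(3771): rpm ← 3771
final state: V = 48.45 m/s, rpm = 3771 → n = rpm/60 = 62.850000 rev/s
J = V / (n·D) = 48.45 / (62.850000 × 3.78) = 0.203937
regime bands: climb J<0.4048 | cruise [0.4048, 0.8095) | windmill J≥0.8095
J = 0.2039 → climb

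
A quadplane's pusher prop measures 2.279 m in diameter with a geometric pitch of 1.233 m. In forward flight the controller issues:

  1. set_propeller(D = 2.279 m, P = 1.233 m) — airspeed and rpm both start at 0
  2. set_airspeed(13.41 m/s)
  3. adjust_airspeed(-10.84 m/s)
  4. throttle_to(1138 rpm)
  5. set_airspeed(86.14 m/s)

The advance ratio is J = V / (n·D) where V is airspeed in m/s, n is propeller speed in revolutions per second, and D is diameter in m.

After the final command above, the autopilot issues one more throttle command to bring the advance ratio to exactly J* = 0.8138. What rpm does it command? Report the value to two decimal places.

set_propeller: D = 2.279 m, P = 1.233 m (p = P/D = 0.541027); state ← (V=0, rpm=0)
set_airspeed(13.41): V ← 13.41 m/s
adjust_airspeed(-10.84): V ← 13.41 -10.84 = 2.57 m/s
throttle_to(1138): rpm ← 1138
set_airspeed(86.14): V ← 86.14 m/s
final state: V = 86.14 m/s, rpm = 1138 → n = rpm/60 = 18.966667 rev/s
target J* = 0.8138; solve J* = V/(n·D) for n: n = V/(J*·D) = 86.14/(0.8138 × 2.279) = 46.445416 rev/s
rpm = 60·n = 2786.724958

rpm = 2786.72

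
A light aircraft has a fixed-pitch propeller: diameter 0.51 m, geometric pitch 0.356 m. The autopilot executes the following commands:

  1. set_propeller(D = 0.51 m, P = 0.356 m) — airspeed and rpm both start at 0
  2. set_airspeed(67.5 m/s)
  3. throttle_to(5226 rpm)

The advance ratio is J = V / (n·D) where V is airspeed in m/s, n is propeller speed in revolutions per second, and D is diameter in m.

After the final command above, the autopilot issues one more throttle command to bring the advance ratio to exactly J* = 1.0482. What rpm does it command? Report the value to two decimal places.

set_propeller: D = 0.51 m, P = 0.356 m (p = P/D = 0.698039); state ← (V=0, rpm=0)
set_airspeed(67.5): V ← 67.5 m/s
throttle_to(5226): rpm ← 5226
final state: V = 67.5 m/s, rpm = 5226 → n = rpm/60 = 87.100000 rev/s
target J* = 1.0482; solve J* = V/(n·D) for n: n = V/(J*·D) = 67.5/(1.0482 × 0.51) = 126.266878 rev/s
rpm = 60·n = 7576.012660

rpm = 7576.01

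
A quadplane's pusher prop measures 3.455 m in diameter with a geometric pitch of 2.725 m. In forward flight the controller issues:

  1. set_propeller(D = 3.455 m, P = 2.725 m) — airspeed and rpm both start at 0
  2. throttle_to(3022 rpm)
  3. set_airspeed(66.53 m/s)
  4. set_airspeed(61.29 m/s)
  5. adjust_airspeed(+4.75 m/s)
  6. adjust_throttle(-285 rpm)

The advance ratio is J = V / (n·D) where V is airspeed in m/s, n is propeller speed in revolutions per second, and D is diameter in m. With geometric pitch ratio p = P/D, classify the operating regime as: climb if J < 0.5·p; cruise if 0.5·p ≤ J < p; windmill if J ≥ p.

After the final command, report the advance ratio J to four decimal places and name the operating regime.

J = 0.4190, regime = cruise

set_propeller: D = 3.455 m, P = 2.725 m (p = P/D = 0.788712); state ← (V=0, rpm=0)
throttle_to(3022): rpm ← 3022
set_airspeed(66.53): V ← 66.53 m/s
set_airspeed(61.29): V ← 61.29 m/s
adjust_airspeed(+4.75): V ← 61.29 +4.75 = 66.04 m/s
adjust_throttle(-285): rpm ← 3022 -285 = 2737
final state: V = 66.04 m/s, rpm = 2737 → n = rpm/60 = 45.616667 rev/s
J = V / (n·D) = 66.04 / (45.616667 × 3.455) = 0.419021
regime bands: climb J<0.3944 | cruise [0.3944, 0.7887) | windmill J≥0.7887
J = 0.4190 → cruise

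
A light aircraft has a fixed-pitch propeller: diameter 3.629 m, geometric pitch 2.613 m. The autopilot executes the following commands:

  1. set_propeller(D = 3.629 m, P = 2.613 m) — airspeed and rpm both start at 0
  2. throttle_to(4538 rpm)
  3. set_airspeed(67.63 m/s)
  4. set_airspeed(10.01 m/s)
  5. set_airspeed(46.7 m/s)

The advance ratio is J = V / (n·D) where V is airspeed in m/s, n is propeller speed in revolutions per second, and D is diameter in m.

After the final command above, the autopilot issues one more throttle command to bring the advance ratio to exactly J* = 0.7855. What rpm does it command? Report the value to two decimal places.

set_propeller: D = 3.629 m, P = 2.613 m (p = P/D = 0.720033); state ← (V=0, rpm=0)
throttle_to(4538): rpm ← 4538
set_airspeed(67.63): V ← 67.63 m/s
set_airspeed(10.01): V ← 10.01 m/s
set_airspeed(46.7): V ← 46.7 m/s
final state: V = 46.7 m/s, rpm = 4538 → n = rpm/60 = 75.633333 rev/s
target J* = 0.7855; solve J* = V/(n·D) for n: n = V/(J*·D) = 46.7/(0.7855 × 3.629) = 16.382634 rev/s
rpm = 60·n = 982.958027

rpm = 982.96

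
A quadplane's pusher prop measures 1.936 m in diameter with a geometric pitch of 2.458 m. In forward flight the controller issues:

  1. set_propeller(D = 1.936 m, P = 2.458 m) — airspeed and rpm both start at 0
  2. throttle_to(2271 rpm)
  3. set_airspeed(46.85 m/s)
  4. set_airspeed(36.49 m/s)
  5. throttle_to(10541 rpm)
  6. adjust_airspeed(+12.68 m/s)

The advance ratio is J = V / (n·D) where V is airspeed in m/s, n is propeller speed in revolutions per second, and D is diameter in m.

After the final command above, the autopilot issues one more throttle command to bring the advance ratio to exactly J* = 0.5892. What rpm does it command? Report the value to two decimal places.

set_propeller: D = 1.936 m, P = 2.458 m (p = P/D = 1.269628); state ← (V=0, rpm=0)
throttle_to(2271): rpm ← 2271
set_airspeed(46.85): V ← 46.85 m/s
set_airspeed(36.49): V ← 36.49 m/s
throttle_to(10541): rpm ← 10541
adjust_airspeed(+12.68): V ← 36.49 +12.68 = 49.17 m/s
final state: V = 49.17 m/s, rpm = 10541 → n = rpm/60 = 175.683333 rev/s
target J* = 0.5892; solve J* = V/(n·D) for n: n = V/(J*·D) = 49.17/(0.5892 × 1.936) = 43.105443 rev/s
rpm = 60·n = 2586.326606

rpm = 2586.33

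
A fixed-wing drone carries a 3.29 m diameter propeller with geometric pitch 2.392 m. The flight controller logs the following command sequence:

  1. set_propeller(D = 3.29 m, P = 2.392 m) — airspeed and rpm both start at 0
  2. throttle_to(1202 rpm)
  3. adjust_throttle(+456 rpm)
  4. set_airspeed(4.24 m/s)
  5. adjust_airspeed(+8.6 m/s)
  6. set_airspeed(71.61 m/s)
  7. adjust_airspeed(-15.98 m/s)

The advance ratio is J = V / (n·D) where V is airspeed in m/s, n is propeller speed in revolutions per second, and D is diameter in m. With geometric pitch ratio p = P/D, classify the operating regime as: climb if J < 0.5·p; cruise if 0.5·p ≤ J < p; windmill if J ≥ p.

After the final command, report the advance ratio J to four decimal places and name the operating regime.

J = 0.6119, regime = cruise

set_propeller: D = 3.29 m, P = 2.392 m (p = P/D = 0.727052); state ← (V=0, rpm=0)
throttle_to(1202): rpm ← 1202
adjust_throttle(+456): rpm ← 1202 +456 = 1658
set_airspeed(4.24): V ← 4.24 m/s
adjust_airspeed(+8.6): V ← 4.24 +8.6 = 12.84 m/s
set_airspeed(71.61): V ← 71.61 m/s
adjust_airspeed(-15.98): V ← 71.61 -15.98 = 55.63 m/s
final state: V = 55.63 m/s, rpm = 1658 → n = rpm/60 = 27.633333 rev/s
J = V / (n·D) = 55.63 / (27.633333 × 3.29) = 0.611899
regime bands: climb J<0.3635 | cruise [0.3635, 0.7271) | windmill J≥0.7271
J = 0.6119 → cruise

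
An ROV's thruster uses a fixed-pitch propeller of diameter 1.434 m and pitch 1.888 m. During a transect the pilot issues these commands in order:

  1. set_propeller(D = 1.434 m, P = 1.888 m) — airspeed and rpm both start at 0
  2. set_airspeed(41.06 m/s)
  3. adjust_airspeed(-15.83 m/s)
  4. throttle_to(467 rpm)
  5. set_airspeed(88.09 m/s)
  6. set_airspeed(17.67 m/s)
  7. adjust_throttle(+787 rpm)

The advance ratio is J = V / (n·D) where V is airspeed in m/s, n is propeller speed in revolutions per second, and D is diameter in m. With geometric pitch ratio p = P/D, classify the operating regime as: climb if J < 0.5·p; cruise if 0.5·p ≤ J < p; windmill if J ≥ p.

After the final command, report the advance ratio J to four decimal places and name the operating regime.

J = 0.5896, regime = climb

set_propeller: D = 1.434 m, P = 1.888 m (p = P/D = 1.316597); state ← (V=0, rpm=0)
set_airspeed(41.06): V ← 41.06 m/s
adjust_airspeed(-15.83): V ← 41.06 -15.83 = 25.23 m/s
throttle_to(467): rpm ← 467
set_airspeed(88.09): V ← 88.09 m/s
set_airspeed(17.67): V ← 17.67 m/s
adjust_throttle(+787): rpm ← 467 +787 = 1254
final state: V = 17.67 m/s, rpm = 1254 → n = rpm/60 = 20.900000 rev/s
J = V / (n·D) = 17.67 / (20.900000 × 1.434) = 0.589578
regime bands: climb J<0.6583 | cruise [0.6583, 1.3166) | windmill J≥1.3166
J = 0.5896 → climb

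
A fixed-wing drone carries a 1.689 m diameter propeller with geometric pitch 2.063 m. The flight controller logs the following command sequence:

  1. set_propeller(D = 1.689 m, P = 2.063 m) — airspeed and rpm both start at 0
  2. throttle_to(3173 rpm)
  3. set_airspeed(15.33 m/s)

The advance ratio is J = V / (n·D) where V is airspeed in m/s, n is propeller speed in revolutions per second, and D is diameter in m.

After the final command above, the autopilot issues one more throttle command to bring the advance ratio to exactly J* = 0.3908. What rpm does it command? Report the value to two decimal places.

rpm = 1393.51

set_propeller: D = 1.689 m, P = 2.063 m (p = P/D = 1.221433); state ← (V=0, rpm=0)
throttle_to(3173): rpm ← 3173
set_airspeed(15.33): V ← 15.33 m/s
final state: V = 15.33 m/s, rpm = 3173 → n = rpm/60 = 52.883333 rev/s
target J* = 0.3908; solve J* = V/(n·D) for n: n = V/(J*·D) = 15.33/(0.3908 × 1.689) = 23.225119 rev/s
rpm = 60·n = 1393.507148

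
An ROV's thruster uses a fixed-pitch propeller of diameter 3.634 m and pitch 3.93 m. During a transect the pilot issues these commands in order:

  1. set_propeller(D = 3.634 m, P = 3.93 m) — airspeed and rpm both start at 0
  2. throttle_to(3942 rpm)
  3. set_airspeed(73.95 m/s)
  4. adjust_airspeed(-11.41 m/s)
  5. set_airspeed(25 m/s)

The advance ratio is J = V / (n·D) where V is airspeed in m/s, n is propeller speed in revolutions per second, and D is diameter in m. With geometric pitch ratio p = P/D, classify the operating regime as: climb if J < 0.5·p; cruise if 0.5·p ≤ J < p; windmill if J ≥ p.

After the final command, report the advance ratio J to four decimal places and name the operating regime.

set_propeller: D = 3.634 m, P = 3.93 m (p = P/D = 1.081453); state ← (V=0, rpm=0)
throttle_to(3942): rpm ← 3942
set_airspeed(73.95): V ← 73.95 m/s
adjust_airspeed(-11.41): V ← 73.95 -11.41 = 62.54 m/s
set_airspeed(25): V ← 25 m/s
final state: V = 25 m/s, rpm = 3942 → n = rpm/60 = 65.700000 rev/s
J = V / (n·D) = 25 / (65.700000 × 3.634) = 0.104710
regime bands: climb J<0.5407 | cruise [0.5407, 1.0815) | windmill J≥1.0815
J = 0.1047 → climb

J = 0.1047, regime = climb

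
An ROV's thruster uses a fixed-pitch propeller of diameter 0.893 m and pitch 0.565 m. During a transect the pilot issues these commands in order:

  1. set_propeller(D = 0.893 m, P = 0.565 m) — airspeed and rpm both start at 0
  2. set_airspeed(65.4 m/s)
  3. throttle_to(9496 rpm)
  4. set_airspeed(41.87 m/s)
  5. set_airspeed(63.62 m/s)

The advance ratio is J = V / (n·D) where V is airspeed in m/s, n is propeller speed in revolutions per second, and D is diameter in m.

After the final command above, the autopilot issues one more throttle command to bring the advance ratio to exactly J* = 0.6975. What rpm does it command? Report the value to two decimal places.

rpm = 6128.43

set_propeller: D = 0.893 m, P = 0.565 m (p = P/D = 0.632699); state ← (V=0, rpm=0)
set_airspeed(65.4): V ← 65.4 m/s
throttle_to(9496): rpm ← 9496
set_airspeed(41.87): V ← 41.87 m/s
set_airspeed(63.62): V ← 63.62 m/s
final state: V = 63.62 m/s, rpm = 9496 → n = rpm/60 = 158.266667 rev/s
target J* = 0.6975; solve J* = V/(n·D) for n: n = V/(J*·D) = 63.62/(0.6975 × 0.893) = 102.140503 rev/s
rpm = 60·n = 6128.430204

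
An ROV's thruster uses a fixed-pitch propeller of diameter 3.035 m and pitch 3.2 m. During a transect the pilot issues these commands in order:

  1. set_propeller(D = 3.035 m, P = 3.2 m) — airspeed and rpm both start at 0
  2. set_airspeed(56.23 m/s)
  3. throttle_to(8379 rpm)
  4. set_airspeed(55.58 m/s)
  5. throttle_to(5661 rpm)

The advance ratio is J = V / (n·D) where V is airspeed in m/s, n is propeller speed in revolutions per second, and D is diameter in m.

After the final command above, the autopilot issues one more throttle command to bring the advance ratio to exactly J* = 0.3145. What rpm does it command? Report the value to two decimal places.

rpm = 3493.74

set_propeller: D = 3.035 m, P = 3.2 m (p = P/D = 1.054366); state ← (V=0, rpm=0)
set_airspeed(56.23): V ← 56.23 m/s
throttle_to(8379): rpm ← 8379
set_airspeed(55.58): V ← 55.58 m/s
throttle_to(5661): rpm ← 5661
final state: V = 55.58 m/s, rpm = 5661 → n = rpm/60 = 94.350000 rev/s
target J* = 0.3145; solve J* = V/(n·D) for n: n = V/(J*·D) = 55.58/(0.3145 × 3.035) = 58.228982 rev/s
rpm = 60·n = 3493.738918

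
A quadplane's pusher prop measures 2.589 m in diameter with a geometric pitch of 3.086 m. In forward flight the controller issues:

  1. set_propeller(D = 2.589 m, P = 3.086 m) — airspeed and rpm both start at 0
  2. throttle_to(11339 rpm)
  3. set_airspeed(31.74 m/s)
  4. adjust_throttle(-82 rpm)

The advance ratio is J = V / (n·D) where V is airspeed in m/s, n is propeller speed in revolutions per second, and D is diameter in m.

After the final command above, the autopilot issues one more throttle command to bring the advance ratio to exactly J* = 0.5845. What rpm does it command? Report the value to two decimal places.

set_propeller: D = 2.589 m, P = 3.086 m (p = P/D = 1.191966); state ← (V=0, rpm=0)
throttle_to(11339): rpm ← 11339
set_airspeed(31.74): V ← 31.74 m/s
adjust_throttle(-82): rpm ← 11339 -82 = 11257
final state: V = 31.74 m/s, rpm = 11257 → n = rpm/60 = 187.616667 rev/s
target J* = 0.5845; solve J* = V/(n·D) for n: n = V/(J*·D) = 31.74/(0.5845 × 2.589) = 20.974439 rev/s
rpm = 60·n = 1258.466348

rpm = 1258.47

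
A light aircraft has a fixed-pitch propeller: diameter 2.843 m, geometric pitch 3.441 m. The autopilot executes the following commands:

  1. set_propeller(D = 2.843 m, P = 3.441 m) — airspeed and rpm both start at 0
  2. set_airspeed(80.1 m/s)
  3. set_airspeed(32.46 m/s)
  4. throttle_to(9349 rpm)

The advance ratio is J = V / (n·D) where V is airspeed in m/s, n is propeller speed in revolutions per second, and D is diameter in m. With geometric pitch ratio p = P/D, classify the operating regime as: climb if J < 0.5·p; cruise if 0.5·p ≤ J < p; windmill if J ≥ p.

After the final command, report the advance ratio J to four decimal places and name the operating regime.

J = 0.0733, regime = climb

set_propeller: D = 2.843 m, P = 3.441 m (p = P/D = 1.210341); state ← (V=0, rpm=0)
set_airspeed(80.1): V ← 80.1 m/s
set_airspeed(32.46): V ← 32.46 m/s
throttle_to(9349): rpm ← 9349
final state: V = 32.46 m/s, rpm = 9349 → n = rpm/60 = 155.816667 rev/s
J = V / (n·D) = 32.46 / (155.816667 × 2.843) = 0.073275
regime bands: climb J<0.6052 | cruise [0.6052, 1.2103) | windmill J≥1.2103
J = 0.0733 → climb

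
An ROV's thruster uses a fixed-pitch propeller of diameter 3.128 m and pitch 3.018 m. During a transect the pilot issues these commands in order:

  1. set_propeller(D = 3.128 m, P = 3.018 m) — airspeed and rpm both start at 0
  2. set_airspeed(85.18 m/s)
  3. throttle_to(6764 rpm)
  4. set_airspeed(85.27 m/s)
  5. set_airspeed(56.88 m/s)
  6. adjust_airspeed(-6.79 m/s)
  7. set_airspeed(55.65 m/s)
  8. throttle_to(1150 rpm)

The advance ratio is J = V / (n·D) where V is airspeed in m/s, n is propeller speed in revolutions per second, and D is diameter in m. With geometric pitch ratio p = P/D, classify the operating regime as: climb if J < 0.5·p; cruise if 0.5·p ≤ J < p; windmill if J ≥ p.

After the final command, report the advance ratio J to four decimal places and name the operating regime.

set_propeller: D = 3.128 m, P = 3.018 m (p = P/D = 0.964834); state ← (V=0, rpm=0)
set_airspeed(85.18): V ← 85.18 m/s
throttle_to(6764): rpm ← 6764
set_airspeed(85.27): V ← 85.27 m/s
set_airspeed(56.88): V ← 56.88 m/s
adjust_airspeed(-6.79): V ← 56.88 -6.79 = 50.09 m/s
set_airspeed(55.65): V ← 55.65 m/s
throttle_to(1150): rpm ← 1150
final state: V = 55.65 m/s, rpm = 1150 → n = rpm/60 = 19.166667 rev/s
J = V / (n·D) = 55.65 / (19.166667 × 3.128) = 0.928222
regime bands: climb J<0.4824 | cruise [0.4824, 0.9648) | windmill J≥0.9648
J = 0.9282 → cruise

J = 0.9282, regime = cruise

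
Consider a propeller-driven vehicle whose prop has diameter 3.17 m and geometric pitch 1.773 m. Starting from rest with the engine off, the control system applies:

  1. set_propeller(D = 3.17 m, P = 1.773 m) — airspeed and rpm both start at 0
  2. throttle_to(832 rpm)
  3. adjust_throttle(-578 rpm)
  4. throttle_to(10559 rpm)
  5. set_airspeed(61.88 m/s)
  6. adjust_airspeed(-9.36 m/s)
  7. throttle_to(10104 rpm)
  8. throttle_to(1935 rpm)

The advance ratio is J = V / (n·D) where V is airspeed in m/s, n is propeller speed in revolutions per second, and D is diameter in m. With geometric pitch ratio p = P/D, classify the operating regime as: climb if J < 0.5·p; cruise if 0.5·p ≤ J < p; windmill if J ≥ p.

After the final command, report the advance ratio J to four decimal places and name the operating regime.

J = 0.5137, regime = cruise

set_propeller: D = 3.17 m, P = 1.773 m (p = P/D = 0.559306); state ← (V=0, rpm=0)
throttle_to(832): rpm ← 832
adjust_throttle(-578): rpm ← 832 -578 = 254
throttle_to(10559): rpm ← 10559
set_airspeed(61.88): V ← 61.88 m/s
adjust_airspeed(-9.36): V ← 61.88 -9.36 = 52.52 m/s
throttle_to(10104): rpm ← 10104
throttle_to(1935): rpm ← 1935
final state: V = 52.52 m/s, rpm = 1935 → n = rpm/60 = 32.250000 rev/s
J = V / (n·D) = 52.52 / (32.250000 × 3.17) = 0.513731
regime bands: climb J<0.2797 | cruise [0.2797, 0.5593) | windmill J≥0.5593
J = 0.5137 → cruise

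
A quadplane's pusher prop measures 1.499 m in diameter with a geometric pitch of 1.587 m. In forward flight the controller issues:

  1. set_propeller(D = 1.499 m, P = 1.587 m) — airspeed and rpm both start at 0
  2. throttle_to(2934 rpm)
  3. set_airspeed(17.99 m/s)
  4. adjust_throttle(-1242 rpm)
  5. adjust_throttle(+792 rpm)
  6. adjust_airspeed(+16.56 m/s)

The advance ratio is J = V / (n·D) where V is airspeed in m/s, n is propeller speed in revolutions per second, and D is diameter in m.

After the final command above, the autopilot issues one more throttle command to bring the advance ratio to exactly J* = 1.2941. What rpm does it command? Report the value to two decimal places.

set_propeller: D = 1.499 m, P = 1.587 m (p = P/D = 1.058706); state ← (V=0, rpm=0)
throttle_to(2934): rpm ← 2934
set_airspeed(17.99): V ← 17.99 m/s
adjust_throttle(-1242): rpm ← 2934 -1242 = 1692
adjust_throttle(+792): rpm ← 1692 +792 = 2484
adjust_airspeed(+16.56): V ← 17.99 +16.56 = 34.55 m/s
final state: V = 34.55 m/s, rpm = 2484 → n = rpm/60 = 41.400000 rev/s
target J* = 1.2941; solve J* = V/(n·D) for n: n = V/(J*·D) = 34.55/(1.2941 × 1.499) = 17.810601 rev/s
rpm = 60·n = 1068.636078

rpm = 1068.64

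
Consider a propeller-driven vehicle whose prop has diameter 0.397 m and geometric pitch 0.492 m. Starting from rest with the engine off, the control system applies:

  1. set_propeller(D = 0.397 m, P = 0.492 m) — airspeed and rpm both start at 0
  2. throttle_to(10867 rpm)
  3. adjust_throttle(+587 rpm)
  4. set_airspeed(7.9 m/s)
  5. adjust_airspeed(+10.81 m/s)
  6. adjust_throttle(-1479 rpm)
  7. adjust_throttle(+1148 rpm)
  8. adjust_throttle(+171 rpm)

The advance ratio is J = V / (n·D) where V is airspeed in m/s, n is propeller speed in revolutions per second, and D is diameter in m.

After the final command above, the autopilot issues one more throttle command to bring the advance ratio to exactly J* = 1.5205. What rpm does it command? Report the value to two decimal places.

rpm = 1859.72

set_propeller: D = 0.397 m, P = 0.492 m (p = P/D = 1.239295); state ← (V=0, rpm=0)
throttle_to(10867): rpm ← 10867
adjust_throttle(+587): rpm ← 10867 +587 = 11454
set_airspeed(7.9): V ← 7.9 m/s
adjust_airspeed(+10.81): V ← 7.9 +10.81 = 18.71 m/s
adjust_throttle(-1479): rpm ← 11454 -1479 = 9975
adjust_throttle(+1148): rpm ← 9975 +1148 = 11123
adjust_throttle(+171): rpm ← 11123 +171 = 11294
final state: V = 18.71 m/s, rpm = 11294 → n = rpm/60 = 188.233333 rev/s
target J* = 1.5205; solve J* = V/(n·D) for n: n = V/(J*·D) = 18.71/(1.5205 × 0.397) = 30.995372 rev/s
rpm = 60·n = 1859.722334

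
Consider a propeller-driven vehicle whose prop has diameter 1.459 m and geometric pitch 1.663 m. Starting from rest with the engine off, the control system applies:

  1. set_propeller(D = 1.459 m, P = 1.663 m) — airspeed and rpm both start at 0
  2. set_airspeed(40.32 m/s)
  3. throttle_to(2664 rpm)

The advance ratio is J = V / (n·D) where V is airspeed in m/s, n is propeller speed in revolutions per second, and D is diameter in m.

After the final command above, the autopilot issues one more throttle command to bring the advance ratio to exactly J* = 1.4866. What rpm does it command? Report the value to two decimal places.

rpm = 1115.38

set_propeller: D = 1.459 m, P = 1.663 m (p = P/D = 1.139822); state ← (V=0, rpm=0)
set_airspeed(40.32): V ← 40.32 m/s
throttle_to(2664): rpm ← 2664
final state: V = 40.32 m/s, rpm = 2664 → n = rpm/60 = 44.400000 rev/s
target J* = 1.4866; solve J* = V/(n·D) for n: n = V/(J*·D) = 40.32/(1.4866 × 1.459) = 18.589645 rev/s
rpm = 60·n = 1115.378717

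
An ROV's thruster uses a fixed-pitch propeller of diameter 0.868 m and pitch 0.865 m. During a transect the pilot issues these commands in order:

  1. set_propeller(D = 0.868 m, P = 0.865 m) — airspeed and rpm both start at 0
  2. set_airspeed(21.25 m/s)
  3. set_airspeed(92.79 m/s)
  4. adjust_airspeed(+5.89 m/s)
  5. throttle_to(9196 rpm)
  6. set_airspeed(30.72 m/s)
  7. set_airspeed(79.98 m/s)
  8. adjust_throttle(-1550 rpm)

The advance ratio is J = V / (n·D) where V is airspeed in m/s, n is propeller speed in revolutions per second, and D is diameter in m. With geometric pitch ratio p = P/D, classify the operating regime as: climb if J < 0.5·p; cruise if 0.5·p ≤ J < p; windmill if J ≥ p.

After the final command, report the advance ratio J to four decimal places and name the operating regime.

set_propeller: D = 0.868 m, P = 0.865 m (p = P/D = 0.996544); state ← (V=0, rpm=0)
set_airspeed(21.25): V ← 21.25 m/s
set_airspeed(92.79): V ← 92.79 m/s
adjust_airspeed(+5.89): V ← 92.79 +5.89 = 98.68 m/s
throttle_to(9196): rpm ← 9196
set_airspeed(30.72): V ← 30.72 m/s
set_airspeed(79.98): V ← 79.98 m/s
adjust_throttle(-1550): rpm ← 9196 -1550 = 7646
final state: V = 79.98 m/s, rpm = 7646 → n = rpm/60 = 127.433333 rev/s
J = V / (n·D) = 79.98 / (127.433333 × 0.868) = 0.723067
regime bands: climb J<0.4983 | cruise [0.4983, 0.9965) | windmill J≥0.9965
J = 0.7231 → cruise

J = 0.7231, regime = cruise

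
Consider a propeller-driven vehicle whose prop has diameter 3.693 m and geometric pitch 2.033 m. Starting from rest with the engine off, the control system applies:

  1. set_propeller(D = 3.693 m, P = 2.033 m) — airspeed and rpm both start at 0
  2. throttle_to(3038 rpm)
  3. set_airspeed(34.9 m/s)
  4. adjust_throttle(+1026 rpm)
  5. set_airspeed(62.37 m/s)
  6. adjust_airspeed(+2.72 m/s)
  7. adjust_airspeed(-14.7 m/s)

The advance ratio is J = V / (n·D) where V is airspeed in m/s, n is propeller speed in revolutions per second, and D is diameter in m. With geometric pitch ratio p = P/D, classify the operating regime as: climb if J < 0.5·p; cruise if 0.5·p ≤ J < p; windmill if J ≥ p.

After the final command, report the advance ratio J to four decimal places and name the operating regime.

J = 0.2014, regime = climb

set_propeller: D = 3.693 m, P = 2.033 m (p = P/D = 0.550501); state ← (V=0, rpm=0)
throttle_to(3038): rpm ← 3038
set_airspeed(34.9): V ← 34.9 m/s
adjust_throttle(+1026): rpm ← 3038 +1026 = 4064
set_airspeed(62.37): V ← 62.37 m/s
adjust_airspeed(+2.72): V ← 62.37 +2.72 = 65.09 m/s
adjust_airspeed(-14.7): V ← 65.09 -14.7 = 50.39 m/s
final state: V = 50.39 m/s, rpm = 4064 → n = rpm/60 = 67.733333 rev/s
J = V / (n·D) = 50.39 / (67.733333 × 3.693) = 0.201448
regime bands: climb J<0.2753 | cruise [0.2753, 0.5505) | windmill J≥0.5505
J = 0.2014 → climb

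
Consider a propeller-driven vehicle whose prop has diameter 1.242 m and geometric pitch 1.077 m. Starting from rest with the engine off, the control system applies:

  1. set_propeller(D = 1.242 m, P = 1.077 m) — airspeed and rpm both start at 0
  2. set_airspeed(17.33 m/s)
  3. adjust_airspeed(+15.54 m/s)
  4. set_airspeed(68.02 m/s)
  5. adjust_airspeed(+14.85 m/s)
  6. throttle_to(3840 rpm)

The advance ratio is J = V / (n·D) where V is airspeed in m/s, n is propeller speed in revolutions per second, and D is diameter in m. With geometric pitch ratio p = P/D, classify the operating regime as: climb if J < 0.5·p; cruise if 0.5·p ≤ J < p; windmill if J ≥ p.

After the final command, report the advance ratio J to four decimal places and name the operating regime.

J = 1.0425, regime = windmill

set_propeller: D = 1.242 m, P = 1.077 m (p = P/D = 0.867150); state ← (V=0, rpm=0)
set_airspeed(17.33): V ← 17.33 m/s
adjust_airspeed(+15.54): V ← 17.33 +15.54 = 32.87 m/s
set_airspeed(68.02): V ← 68.02 m/s
adjust_airspeed(+14.85): V ← 68.02 +14.85 = 82.87 m/s
throttle_to(3840): rpm ← 3840
final state: V = 82.87 m/s, rpm = 3840 → n = rpm/60 = 64.000000 rev/s
J = V / (n·D) = 82.87 / (64.000000 × 1.242) = 1.042547
regime bands: climb J<0.4336 | cruise [0.4336, 0.8671) | windmill J≥0.8671
J = 1.0425 → windmill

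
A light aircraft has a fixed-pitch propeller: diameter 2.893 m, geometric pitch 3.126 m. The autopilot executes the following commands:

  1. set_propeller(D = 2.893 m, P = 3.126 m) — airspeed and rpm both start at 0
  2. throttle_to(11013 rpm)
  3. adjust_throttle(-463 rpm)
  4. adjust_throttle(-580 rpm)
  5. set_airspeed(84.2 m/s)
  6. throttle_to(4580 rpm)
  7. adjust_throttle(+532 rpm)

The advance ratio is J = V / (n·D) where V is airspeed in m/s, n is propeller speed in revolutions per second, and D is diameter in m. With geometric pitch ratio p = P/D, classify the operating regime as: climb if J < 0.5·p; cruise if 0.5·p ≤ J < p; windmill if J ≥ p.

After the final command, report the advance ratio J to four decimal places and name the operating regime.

set_propeller: D = 2.893 m, P = 3.126 m (p = P/D = 1.080539); state ← (V=0, rpm=0)
throttle_to(11013): rpm ← 11013
adjust_throttle(-463): rpm ← 11013 -463 = 10550
adjust_throttle(-580): rpm ← 10550 -580 = 9970
set_airspeed(84.2): V ← 84.2 m/s
throttle_to(4580): rpm ← 4580
adjust_throttle(+532): rpm ← 4580 +532 = 5112
final state: V = 84.2 m/s, rpm = 5112 → n = rpm/60 = 85.200000 rev/s
J = V / (n·D) = 84.2 / (85.200000 × 2.893) = 0.341605
regime bands: climb J<0.5403 | cruise [0.5403, 1.0805) | windmill J≥1.0805
J = 0.3416 → climb

J = 0.3416, regime = climb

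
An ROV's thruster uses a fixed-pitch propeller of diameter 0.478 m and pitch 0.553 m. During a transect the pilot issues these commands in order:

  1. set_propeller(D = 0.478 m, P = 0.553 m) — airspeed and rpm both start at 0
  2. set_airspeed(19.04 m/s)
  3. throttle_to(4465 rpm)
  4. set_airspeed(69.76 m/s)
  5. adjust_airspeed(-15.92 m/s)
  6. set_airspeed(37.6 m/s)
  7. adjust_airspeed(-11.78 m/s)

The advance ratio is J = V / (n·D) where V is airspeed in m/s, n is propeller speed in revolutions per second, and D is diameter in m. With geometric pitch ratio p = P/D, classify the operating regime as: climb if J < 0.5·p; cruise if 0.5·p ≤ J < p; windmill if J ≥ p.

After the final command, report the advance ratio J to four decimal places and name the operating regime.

J = 0.7259, regime = cruise

set_propeller: D = 0.478 m, P = 0.553 m (p = P/D = 1.156904); state ← (V=0, rpm=0)
set_airspeed(19.04): V ← 19.04 m/s
throttle_to(4465): rpm ← 4465
set_airspeed(69.76): V ← 69.76 m/s
adjust_airspeed(-15.92): V ← 69.76 -15.92 = 53.84 m/s
set_airspeed(37.6): V ← 37.6 m/s
adjust_airspeed(-11.78): V ← 37.6 -11.78 = 25.82 m/s
final state: V = 25.82 m/s, rpm = 4465 → n = rpm/60 = 74.416667 rev/s
J = V / (n·D) = 25.82 / (74.416667 × 0.478) = 0.725869
regime bands: climb J<0.5785 | cruise [0.5785, 1.1569) | windmill J≥1.1569
J = 0.7259 → cruise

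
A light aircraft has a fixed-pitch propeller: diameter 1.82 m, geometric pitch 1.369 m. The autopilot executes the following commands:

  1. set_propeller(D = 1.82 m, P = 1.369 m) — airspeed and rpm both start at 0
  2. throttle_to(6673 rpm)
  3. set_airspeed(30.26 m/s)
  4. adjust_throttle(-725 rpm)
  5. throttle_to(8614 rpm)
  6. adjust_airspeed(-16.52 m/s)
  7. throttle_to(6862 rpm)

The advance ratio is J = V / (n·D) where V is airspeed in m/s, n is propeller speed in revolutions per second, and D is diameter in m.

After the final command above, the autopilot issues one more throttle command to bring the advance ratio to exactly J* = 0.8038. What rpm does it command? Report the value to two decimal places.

set_propeller: D = 1.82 m, P = 1.369 m (p = P/D = 0.752198); state ← (V=0, rpm=0)
throttle_to(6673): rpm ← 6673
set_airspeed(30.26): V ← 30.26 m/s
adjust_throttle(-725): rpm ← 6673 -725 = 5948
throttle_to(8614): rpm ← 8614
adjust_airspeed(-16.52): V ← 30.26 -16.52 = 13.74 m/s
throttle_to(6862): rpm ← 6862
final state: V = 13.74 m/s, rpm = 6862 → n = rpm/60 = 114.366667 rev/s
target J* = 0.8038; solve J* = V/(n·D) for n: n = V/(J*·D) = 13.74/(0.8038 × 1.82) = 9.392200 rev/s
rpm = 60·n = 563.532014

rpm = 563.53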